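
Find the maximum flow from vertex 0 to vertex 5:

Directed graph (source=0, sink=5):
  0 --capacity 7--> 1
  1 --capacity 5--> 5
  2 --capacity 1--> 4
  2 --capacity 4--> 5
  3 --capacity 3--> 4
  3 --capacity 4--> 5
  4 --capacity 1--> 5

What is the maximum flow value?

Computing max flow:
  Flow on (0->1): 5/7
  Flow on (1->5): 5/5
Maximum flow = 5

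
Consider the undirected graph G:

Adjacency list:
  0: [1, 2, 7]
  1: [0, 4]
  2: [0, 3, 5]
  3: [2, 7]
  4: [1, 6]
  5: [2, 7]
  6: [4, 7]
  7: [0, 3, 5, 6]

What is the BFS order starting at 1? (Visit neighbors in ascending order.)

BFS from vertex 1 (neighbors processed in ascending order):
Visit order: 1, 0, 4, 2, 7, 6, 3, 5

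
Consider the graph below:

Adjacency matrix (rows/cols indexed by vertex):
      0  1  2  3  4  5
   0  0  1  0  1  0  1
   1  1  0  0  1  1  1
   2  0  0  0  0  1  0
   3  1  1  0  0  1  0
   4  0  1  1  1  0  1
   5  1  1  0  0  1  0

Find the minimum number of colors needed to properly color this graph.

The graph has a maximum clique of size 3 (lower bound on chromatic number).
A valid 3-coloring: {0: 1, 1: 0, 2: 0, 3: 2, 4: 1, 5: 2}.
Chromatic number = 3.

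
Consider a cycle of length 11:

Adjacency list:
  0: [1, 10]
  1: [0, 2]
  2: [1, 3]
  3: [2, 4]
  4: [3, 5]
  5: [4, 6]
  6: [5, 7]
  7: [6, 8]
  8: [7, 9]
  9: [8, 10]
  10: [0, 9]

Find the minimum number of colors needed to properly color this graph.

This is an odd cycle (C_11). Odd cycles are not bipartite (any 2-coloring forces two adjacent vertices to match), and 3 colors suffice.
Chromatic number = 3.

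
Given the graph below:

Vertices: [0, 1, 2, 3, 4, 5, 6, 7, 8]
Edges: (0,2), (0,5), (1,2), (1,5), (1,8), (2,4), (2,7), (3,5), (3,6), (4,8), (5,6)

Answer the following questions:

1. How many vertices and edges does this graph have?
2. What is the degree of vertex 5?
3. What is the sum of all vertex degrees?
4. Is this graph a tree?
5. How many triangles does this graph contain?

Count: 9 vertices, 11 edges.
Vertex 5 has neighbors [0, 1, 3, 6], degree = 4.
Handshaking lemma: 2 * 11 = 22.
A tree on 9 vertices has 8 edges. This graph has 11 edges (3 extra). Not a tree.
Number of triangles = 1.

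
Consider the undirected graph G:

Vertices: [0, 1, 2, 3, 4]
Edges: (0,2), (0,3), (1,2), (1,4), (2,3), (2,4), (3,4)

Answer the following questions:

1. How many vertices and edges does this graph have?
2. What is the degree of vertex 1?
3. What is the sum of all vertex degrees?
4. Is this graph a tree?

Count: 5 vertices, 7 edges.
Vertex 1 has neighbors [2, 4], degree = 2.
Handshaking lemma: 2 * 7 = 14.
A tree on 5 vertices has 4 edges. This graph has 7 edges (3 extra). Not a tree.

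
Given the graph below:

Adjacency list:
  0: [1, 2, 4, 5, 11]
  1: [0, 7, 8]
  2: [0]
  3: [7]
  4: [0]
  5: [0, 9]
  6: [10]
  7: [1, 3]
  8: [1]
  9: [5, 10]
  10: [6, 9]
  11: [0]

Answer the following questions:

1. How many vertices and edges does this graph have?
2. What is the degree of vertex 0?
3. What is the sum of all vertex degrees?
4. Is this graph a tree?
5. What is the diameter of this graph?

Count: 12 vertices, 11 edges.
Vertex 0 has neighbors [1, 2, 4, 5, 11], degree = 5.
Handshaking lemma: 2 * 11 = 22.
A graph is a tree iff it is connected and has exactly n-1 edges. This graph is connected (all 12 vertices in one component) and has 12-1 = 11 edges. It is a tree.
Diameter (longest shortest path) = 7.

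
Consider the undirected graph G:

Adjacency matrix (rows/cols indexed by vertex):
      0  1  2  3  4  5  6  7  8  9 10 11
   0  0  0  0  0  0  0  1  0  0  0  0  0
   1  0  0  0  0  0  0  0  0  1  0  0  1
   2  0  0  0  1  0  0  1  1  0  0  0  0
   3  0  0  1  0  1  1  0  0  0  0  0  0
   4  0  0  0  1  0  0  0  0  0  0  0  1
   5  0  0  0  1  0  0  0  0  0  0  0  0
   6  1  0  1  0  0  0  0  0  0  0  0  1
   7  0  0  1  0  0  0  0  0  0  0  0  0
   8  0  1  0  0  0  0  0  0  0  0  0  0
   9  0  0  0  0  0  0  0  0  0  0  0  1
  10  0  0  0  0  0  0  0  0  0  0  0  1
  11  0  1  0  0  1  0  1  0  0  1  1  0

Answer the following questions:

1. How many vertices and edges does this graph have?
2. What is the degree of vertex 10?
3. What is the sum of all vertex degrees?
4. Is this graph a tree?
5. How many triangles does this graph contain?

Count: 12 vertices, 12 edges.
Vertex 10 has neighbors [11], degree = 1.
Handshaking lemma: 2 * 12 = 24.
A tree on 12 vertices has 11 edges. This graph has 12 edges (1 extra). Not a tree.
Number of triangles = 0.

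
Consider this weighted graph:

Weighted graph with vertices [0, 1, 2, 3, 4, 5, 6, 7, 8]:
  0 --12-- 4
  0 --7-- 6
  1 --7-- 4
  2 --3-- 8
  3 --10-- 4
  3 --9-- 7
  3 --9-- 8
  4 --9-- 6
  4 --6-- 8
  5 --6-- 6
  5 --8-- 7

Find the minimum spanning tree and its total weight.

Applying Kruskal's algorithm (sort edges by weight, add if no cycle):
  Add (2,8) w=3
  Add (4,8) w=6
  Add (5,6) w=6
  Add (0,6) w=7
  Add (1,4) w=7
  Add (5,7) w=8
  Add (3,8) w=9
  Add (3,7) w=9
  Skip (4,6) w=9 (creates cycle)
  Skip (3,4) w=10 (creates cycle)
  Skip (0,4) w=12 (creates cycle)
MST weight = 55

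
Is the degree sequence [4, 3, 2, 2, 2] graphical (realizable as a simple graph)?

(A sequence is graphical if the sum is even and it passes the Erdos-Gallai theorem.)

Sum of degrees = 13. Sum is odd, so the sequence is NOT graphical.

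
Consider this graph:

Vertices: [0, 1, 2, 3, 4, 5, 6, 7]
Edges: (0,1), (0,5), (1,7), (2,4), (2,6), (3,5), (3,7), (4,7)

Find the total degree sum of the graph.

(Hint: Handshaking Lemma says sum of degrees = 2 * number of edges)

Count edges: 8 edges.
By Handshaking Lemma: sum of degrees = 2 * 8 = 16.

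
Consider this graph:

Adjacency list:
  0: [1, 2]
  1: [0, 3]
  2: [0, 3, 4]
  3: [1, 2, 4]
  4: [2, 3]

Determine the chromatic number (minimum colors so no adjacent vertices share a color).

The graph has a maximum clique of size 3 (lower bound on chromatic number).
A valid 3-coloring: {0: 1, 1: 0, 2: 0, 3: 1, 4: 2}.
Chromatic number = 3.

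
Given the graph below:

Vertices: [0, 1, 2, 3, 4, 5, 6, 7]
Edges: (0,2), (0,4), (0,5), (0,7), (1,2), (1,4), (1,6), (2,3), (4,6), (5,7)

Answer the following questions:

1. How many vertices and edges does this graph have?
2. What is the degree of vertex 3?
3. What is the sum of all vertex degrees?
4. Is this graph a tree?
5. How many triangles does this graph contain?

Count: 8 vertices, 10 edges.
Vertex 3 has neighbors [2], degree = 1.
Handshaking lemma: 2 * 10 = 20.
A tree on 8 vertices has 7 edges. This graph has 10 edges (3 extra). Not a tree.
Number of triangles = 2.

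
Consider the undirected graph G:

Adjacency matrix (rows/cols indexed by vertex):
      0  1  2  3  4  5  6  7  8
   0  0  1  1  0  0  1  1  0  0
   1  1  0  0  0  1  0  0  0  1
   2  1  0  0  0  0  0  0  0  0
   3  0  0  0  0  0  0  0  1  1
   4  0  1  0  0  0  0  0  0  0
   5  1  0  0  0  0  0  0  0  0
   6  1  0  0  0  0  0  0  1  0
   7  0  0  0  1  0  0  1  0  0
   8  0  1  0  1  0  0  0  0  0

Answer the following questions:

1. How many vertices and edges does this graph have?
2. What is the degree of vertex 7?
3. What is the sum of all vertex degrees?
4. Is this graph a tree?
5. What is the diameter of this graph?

Count: 9 vertices, 9 edges.
Vertex 7 has neighbors [3, 6], degree = 2.
Handshaking lemma: 2 * 9 = 18.
A tree on 9 vertices has 8 edges. This graph has 9 edges (1 extra). Not a tree.
Diameter (longest shortest path) = 4.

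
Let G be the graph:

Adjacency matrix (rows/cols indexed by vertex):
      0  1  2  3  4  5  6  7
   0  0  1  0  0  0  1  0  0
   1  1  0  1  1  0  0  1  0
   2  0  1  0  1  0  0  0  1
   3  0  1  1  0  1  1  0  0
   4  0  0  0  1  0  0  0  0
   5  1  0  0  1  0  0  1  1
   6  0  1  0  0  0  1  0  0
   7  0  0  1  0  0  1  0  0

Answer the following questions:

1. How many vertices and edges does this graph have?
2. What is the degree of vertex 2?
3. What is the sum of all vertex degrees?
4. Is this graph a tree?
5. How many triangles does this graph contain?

Count: 8 vertices, 11 edges.
Vertex 2 has neighbors [1, 3, 7], degree = 3.
Handshaking lemma: 2 * 11 = 22.
A tree on 8 vertices has 7 edges. This graph has 11 edges (4 extra). Not a tree.
Number of triangles = 1.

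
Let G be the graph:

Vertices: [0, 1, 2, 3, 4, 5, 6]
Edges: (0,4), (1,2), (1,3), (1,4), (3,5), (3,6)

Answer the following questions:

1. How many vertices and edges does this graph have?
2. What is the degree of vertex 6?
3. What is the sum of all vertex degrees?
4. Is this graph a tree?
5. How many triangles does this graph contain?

Count: 7 vertices, 6 edges.
Vertex 6 has neighbors [3], degree = 1.
Handshaking lemma: 2 * 6 = 12.
A graph is a tree iff it is connected and has exactly n-1 edges. This graph is connected (all 7 vertices in one component) and has 7-1 = 6 edges. It is a tree.
Number of triangles = 0.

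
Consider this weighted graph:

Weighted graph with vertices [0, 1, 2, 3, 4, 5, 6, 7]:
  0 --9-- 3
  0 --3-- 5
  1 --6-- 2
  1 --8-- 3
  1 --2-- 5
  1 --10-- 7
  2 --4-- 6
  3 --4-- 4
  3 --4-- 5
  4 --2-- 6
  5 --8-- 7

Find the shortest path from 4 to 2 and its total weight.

Using Dijkstra's algorithm from vertex 4:
Shortest path: 4 -> 6 -> 2
Total weight: 2 + 4 = 6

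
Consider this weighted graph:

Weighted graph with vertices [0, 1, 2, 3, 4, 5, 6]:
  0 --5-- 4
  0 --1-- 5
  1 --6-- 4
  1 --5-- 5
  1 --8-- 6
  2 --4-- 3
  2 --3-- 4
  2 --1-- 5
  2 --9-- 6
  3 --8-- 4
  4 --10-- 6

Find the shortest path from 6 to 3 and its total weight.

Using Dijkstra's algorithm from vertex 6:
Shortest path: 6 -> 2 -> 3
Total weight: 9 + 4 = 13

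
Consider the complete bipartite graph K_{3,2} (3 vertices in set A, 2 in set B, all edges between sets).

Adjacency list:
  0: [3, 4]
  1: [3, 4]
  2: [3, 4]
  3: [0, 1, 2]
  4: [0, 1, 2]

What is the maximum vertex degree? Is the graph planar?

Set-A vertices have degree 2; set-B vertices have degree 3. Maximum degree = max(3,2) = 3.
min(3,2) <= 2, so K_{3,2} avoids a K_{3,3} subdivision and is planar.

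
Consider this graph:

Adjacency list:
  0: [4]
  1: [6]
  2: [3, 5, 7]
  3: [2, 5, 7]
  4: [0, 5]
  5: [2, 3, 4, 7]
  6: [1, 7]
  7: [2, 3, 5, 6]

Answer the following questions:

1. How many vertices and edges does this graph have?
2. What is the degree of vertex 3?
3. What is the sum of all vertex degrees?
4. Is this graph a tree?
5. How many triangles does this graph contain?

Count: 8 vertices, 10 edges.
Vertex 3 has neighbors [2, 5, 7], degree = 3.
Handshaking lemma: 2 * 10 = 20.
A tree on 8 vertices has 7 edges. This graph has 10 edges (3 extra). Not a tree.
Number of triangles = 4.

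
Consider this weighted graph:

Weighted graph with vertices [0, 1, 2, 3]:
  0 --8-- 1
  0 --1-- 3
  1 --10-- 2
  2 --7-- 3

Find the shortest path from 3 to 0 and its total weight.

Using Dijkstra's algorithm from vertex 3:
Shortest path: 3 -> 0
Total weight: 1 = 1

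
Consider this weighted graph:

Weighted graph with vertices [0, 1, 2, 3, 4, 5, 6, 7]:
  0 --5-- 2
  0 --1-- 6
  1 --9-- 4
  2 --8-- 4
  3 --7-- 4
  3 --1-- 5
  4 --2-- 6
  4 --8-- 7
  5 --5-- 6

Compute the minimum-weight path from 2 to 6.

Using Dijkstra's algorithm from vertex 2:
Shortest path: 2 -> 0 -> 6
Total weight: 5 + 1 = 6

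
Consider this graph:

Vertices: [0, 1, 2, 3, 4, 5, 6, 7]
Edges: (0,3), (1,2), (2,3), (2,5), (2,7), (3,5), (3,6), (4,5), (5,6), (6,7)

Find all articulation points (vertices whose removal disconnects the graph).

An articulation point is a vertex whose removal disconnects the graph.
Articulation points: [2, 3, 5]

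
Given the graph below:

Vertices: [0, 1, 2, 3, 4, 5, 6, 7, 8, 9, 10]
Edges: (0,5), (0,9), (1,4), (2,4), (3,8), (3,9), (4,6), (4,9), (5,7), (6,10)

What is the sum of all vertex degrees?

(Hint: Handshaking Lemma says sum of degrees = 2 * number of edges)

Count edges: 10 edges.
By Handshaking Lemma: sum of degrees = 2 * 10 = 20.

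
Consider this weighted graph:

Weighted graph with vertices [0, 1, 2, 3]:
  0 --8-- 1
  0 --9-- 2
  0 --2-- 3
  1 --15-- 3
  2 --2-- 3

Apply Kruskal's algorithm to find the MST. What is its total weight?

Applying Kruskal's algorithm (sort edges by weight, add if no cycle):
  Add (0,3) w=2
  Add (2,3) w=2
  Add (0,1) w=8
  Skip (0,2) w=9 (creates cycle)
  Skip (1,3) w=15 (creates cycle)
MST weight = 12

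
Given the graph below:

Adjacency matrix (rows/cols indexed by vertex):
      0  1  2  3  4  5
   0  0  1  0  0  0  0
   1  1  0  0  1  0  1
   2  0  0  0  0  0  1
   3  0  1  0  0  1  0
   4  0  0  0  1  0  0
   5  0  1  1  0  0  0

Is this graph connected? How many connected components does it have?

Checking connectivity: the graph has 1 connected component(s).
All vertices are reachable from each other. The graph IS connected.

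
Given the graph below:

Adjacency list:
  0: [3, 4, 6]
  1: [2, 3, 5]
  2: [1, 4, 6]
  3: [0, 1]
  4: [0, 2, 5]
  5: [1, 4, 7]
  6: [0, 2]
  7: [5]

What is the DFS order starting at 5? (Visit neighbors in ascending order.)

DFS from vertex 5 (neighbors processed in ascending order):
Visit order: 5, 1, 2, 4, 0, 3, 6, 7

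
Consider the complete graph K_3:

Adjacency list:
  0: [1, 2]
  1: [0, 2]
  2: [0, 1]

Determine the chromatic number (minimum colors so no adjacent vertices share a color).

In K_3, every vertex is adjacent to every other vertex.
Each vertex needs a unique color.
Chromatic number = 3.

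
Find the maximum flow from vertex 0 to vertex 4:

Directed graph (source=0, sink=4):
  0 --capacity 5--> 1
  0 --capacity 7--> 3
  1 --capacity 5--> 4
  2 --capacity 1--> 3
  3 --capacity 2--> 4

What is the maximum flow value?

Computing max flow:
  Flow on (0->1): 5/5
  Flow on (0->3): 2/7
  Flow on (1->4): 5/5
  Flow on (3->4): 2/2
Maximum flow = 7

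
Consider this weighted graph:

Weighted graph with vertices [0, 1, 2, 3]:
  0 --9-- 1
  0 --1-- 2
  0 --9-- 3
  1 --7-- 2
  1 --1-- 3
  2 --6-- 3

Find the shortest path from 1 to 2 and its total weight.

Using Dijkstra's algorithm from vertex 1:
Shortest path: 1 -> 2
Total weight: 7 = 7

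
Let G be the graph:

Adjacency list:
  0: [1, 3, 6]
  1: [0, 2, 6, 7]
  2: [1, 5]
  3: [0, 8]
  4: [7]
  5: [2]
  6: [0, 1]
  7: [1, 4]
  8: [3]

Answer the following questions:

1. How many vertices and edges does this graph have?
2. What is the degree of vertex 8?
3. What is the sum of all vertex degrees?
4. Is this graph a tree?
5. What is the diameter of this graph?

Count: 9 vertices, 9 edges.
Vertex 8 has neighbors [3], degree = 1.
Handshaking lemma: 2 * 9 = 18.
A tree on 9 vertices has 8 edges. This graph has 9 edges (1 extra). Not a tree.
Diameter (longest shortest path) = 5.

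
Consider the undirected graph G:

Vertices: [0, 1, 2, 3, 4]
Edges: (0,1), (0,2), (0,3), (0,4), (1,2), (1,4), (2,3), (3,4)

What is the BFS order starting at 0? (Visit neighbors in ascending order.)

BFS from vertex 0 (neighbors processed in ascending order):
Visit order: 0, 1, 2, 3, 4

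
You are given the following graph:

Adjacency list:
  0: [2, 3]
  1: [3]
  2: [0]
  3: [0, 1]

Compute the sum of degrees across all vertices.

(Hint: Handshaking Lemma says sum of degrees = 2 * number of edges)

Count edges: 3 edges.
By Handshaking Lemma: sum of degrees = 2 * 3 = 6.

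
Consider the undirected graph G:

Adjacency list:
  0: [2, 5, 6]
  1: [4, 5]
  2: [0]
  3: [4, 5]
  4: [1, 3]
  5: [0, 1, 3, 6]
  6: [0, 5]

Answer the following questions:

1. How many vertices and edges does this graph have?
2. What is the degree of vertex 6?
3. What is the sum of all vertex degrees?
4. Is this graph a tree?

Count: 7 vertices, 8 edges.
Vertex 6 has neighbors [0, 5], degree = 2.
Handshaking lemma: 2 * 8 = 16.
A tree on 7 vertices has 6 edges. This graph has 8 edges (2 extra). Not a tree.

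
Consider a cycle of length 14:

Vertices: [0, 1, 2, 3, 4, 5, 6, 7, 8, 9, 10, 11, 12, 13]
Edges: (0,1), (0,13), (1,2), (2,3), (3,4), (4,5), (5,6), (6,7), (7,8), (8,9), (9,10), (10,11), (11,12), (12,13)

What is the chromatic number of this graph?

This is an even cycle (C_14). Even cycles are bipartite.
Chromatic number = 2.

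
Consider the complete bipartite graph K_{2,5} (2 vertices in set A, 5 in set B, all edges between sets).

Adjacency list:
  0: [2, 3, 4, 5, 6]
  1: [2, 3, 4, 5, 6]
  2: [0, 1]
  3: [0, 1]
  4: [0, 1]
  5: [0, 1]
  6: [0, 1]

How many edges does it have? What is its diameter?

K_{2,5} has 2 * 5 = 10 edges.
Any vertex reaches any opposite-side vertex in 1 step; same-side vertices reach in 2 steps via any opposite-side vertex.
Diameter = 2.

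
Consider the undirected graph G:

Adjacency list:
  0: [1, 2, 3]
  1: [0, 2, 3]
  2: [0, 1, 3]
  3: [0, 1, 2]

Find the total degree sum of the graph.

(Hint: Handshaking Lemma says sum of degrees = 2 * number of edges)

Count edges: 6 edges.
By Handshaking Lemma: sum of degrees = 2 * 6 = 12.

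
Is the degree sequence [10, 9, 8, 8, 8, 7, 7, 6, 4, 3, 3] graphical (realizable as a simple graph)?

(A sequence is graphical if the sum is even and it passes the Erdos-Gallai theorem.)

Sum of degrees = 73. Sum is odd, so the sequence is NOT graphical.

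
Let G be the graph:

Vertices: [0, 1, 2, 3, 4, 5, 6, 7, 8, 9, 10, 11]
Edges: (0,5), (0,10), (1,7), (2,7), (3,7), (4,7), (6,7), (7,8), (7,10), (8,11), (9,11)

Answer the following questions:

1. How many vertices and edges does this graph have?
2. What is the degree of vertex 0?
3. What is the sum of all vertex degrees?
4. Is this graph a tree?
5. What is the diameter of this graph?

Count: 12 vertices, 11 edges.
Vertex 0 has neighbors [5, 10], degree = 2.
Handshaking lemma: 2 * 11 = 22.
A graph is a tree iff it is connected and has exactly n-1 edges. This graph is connected (all 12 vertices in one component) and has 12-1 = 11 edges. It is a tree.
Diameter (longest shortest path) = 6.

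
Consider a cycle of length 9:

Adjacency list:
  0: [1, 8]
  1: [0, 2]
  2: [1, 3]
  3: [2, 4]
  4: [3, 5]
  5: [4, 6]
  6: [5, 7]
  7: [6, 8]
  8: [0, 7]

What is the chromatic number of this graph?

This is an odd cycle (C_9). Odd cycles are not bipartite (any 2-coloring forces two adjacent vertices to match), and 3 colors suffice.
Chromatic number = 3.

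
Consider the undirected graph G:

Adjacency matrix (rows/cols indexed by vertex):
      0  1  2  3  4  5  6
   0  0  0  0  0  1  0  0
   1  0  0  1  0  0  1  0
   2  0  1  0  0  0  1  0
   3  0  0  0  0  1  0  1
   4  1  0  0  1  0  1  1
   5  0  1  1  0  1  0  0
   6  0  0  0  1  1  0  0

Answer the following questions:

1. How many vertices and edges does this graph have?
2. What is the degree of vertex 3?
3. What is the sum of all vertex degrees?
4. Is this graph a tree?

Count: 7 vertices, 8 edges.
Vertex 3 has neighbors [4, 6], degree = 2.
Handshaking lemma: 2 * 8 = 16.
A tree on 7 vertices has 6 edges. This graph has 8 edges (2 extra). Not a tree.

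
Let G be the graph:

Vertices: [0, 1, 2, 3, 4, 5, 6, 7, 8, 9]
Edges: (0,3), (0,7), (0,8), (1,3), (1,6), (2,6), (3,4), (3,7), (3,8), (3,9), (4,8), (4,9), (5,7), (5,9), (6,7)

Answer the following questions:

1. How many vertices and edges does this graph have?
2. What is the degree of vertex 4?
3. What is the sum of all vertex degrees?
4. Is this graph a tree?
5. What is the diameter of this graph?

Count: 10 vertices, 15 edges.
Vertex 4 has neighbors [3, 8, 9], degree = 3.
Handshaking lemma: 2 * 15 = 30.
A tree on 10 vertices has 9 edges. This graph has 15 edges (6 extra). Not a tree.
Diameter (longest shortest path) = 4.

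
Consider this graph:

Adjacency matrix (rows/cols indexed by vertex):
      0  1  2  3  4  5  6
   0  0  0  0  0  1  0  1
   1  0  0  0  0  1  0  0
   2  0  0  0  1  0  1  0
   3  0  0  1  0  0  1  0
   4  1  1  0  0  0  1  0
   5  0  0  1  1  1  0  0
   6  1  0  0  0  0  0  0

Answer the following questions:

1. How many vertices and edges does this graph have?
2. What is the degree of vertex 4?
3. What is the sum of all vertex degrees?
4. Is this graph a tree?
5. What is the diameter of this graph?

Count: 7 vertices, 7 edges.
Vertex 4 has neighbors [0, 1, 5], degree = 3.
Handshaking lemma: 2 * 7 = 14.
A tree on 7 vertices has 6 edges. This graph has 7 edges (1 extra). Not a tree.
Diameter (longest shortest path) = 4.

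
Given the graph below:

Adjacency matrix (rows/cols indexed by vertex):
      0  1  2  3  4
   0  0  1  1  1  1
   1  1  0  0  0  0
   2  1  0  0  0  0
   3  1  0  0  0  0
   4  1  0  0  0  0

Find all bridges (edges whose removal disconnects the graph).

A bridge is an edge whose removal increases the number of connected components.
Bridges found: (0,1), (0,2), (0,3), (0,4)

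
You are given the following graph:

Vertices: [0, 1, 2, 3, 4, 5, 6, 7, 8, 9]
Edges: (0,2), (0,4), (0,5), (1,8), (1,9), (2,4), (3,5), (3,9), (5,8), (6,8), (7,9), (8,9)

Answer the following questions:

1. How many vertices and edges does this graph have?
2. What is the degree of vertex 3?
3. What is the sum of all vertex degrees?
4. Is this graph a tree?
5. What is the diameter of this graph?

Count: 10 vertices, 12 edges.
Vertex 3 has neighbors [5, 9], degree = 2.
Handshaking lemma: 2 * 12 = 24.
A tree on 10 vertices has 9 edges. This graph has 12 edges (3 extra). Not a tree.
Diameter (longest shortest path) = 5.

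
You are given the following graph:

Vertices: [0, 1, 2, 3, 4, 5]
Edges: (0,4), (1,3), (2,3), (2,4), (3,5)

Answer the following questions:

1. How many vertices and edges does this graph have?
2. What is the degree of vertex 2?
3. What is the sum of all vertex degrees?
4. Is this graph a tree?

Count: 6 vertices, 5 edges.
Vertex 2 has neighbors [3, 4], degree = 2.
Handshaking lemma: 2 * 5 = 10.
A graph is a tree iff it is connected and has exactly n-1 edges. This graph is connected (all 6 vertices in one component) and has 6-1 = 5 edges. It is a tree.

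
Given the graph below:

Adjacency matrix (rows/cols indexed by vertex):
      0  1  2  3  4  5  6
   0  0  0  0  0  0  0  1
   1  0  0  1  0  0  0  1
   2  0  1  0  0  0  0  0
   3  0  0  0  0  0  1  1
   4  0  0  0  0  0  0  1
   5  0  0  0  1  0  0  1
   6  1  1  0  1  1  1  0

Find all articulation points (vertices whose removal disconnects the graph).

An articulation point is a vertex whose removal disconnects the graph.
Articulation points: [1, 6]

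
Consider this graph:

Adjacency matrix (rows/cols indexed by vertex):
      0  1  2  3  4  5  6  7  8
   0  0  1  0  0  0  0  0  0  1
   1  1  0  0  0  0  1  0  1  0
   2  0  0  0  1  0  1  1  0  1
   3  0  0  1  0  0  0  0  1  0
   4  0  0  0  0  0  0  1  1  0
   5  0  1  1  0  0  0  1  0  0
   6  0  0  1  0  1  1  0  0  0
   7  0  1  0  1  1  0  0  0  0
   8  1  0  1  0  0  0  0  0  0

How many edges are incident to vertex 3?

Vertex 3 has neighbors [2, 7], so deg(3) = 2.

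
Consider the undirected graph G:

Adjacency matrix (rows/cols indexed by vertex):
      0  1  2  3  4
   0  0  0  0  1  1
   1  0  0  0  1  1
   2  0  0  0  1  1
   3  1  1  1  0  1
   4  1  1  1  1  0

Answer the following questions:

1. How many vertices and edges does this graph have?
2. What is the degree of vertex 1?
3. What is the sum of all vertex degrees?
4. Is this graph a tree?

Count: 5 vertices, 7 edges.
Vertex 1 has neighbors [3, 4], degree = 2.
Handshaking lemma: 2 * 7 = 14.
A tree on 5 vertices has 4 edges. This graph has 7 edges (3 extra). Not a tree.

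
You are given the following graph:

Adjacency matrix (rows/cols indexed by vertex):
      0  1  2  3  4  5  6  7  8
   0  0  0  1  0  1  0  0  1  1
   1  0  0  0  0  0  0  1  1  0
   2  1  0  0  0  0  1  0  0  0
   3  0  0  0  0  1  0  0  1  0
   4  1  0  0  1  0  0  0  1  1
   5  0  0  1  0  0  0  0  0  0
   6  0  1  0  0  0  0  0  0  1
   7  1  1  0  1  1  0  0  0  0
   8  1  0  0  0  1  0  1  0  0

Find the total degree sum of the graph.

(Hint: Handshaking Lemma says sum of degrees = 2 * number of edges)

Count edges: 12 edges.
By Handshaking Lemma: sum of degrees = 2 * 12 = 24.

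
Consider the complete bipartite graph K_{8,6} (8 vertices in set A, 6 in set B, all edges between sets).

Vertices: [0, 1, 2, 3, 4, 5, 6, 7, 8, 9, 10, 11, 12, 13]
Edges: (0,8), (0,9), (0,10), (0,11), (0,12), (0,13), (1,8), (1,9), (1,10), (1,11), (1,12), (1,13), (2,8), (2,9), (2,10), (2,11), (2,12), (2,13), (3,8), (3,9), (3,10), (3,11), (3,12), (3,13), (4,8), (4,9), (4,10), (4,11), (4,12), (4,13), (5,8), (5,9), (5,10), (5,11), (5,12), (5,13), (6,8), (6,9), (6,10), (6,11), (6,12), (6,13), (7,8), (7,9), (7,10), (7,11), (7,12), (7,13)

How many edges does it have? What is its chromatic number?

K_{8,6} has 8 * 6 = 48 edges.
Bipartite graphs have chromatic number 2 (color each partition differently).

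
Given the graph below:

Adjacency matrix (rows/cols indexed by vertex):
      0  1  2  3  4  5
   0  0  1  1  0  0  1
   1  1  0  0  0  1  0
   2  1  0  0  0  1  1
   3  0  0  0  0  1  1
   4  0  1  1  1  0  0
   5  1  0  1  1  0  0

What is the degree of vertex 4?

Vertex 4 has neighbors [1, 2, 3], so deg(4) = 3.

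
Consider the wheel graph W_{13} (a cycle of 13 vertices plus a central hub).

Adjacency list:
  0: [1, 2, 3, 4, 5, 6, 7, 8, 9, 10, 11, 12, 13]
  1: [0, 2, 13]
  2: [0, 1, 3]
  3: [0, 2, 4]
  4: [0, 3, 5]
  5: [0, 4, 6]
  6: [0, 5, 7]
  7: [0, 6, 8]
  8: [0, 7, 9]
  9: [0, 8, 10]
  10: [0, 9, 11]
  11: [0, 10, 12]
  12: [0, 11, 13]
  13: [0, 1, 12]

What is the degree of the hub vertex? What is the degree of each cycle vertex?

The hub connects to all 13 cycle vertices, so deg(hub) = 13.
Each cycle vertex connects to 2 neighbors on the cycle plus the hub, so deg(cycle vertex) = 3.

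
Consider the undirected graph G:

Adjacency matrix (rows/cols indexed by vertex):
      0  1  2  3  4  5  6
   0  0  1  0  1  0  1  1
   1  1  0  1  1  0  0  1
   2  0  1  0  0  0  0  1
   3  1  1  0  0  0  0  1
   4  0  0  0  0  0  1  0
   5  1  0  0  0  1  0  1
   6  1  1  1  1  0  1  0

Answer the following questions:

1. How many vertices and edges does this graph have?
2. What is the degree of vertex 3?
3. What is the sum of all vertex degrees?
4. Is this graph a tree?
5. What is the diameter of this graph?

Count: 7 vertices, 11 edges.
Vertex 3 has neighbors [0, 1, 6], degree = 3.
Handshaking lemma: 2 * 11 = 22.
A tree on 7 vertices has 6 edges. This graph has 11 edges (5 extra). Not a tree.
Diameter (longest shortest path) = 3.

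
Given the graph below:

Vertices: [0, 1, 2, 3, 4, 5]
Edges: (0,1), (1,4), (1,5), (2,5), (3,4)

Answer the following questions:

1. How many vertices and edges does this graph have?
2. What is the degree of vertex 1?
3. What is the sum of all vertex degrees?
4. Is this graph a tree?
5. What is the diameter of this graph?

Count: 6 vertices, 5 edges.
Vertex 1 has neighbors [0, 4, 5], degree = 3.
Handshaking lemma: 2 * 5 = 10.
A graph is a tree iff it is connected and has exactly n-1 edges. This graph is connected (all 6 vertices in one component) and has 6-1 = 5 edges. It is a tree.
Diameter (longest shortest path) = 4.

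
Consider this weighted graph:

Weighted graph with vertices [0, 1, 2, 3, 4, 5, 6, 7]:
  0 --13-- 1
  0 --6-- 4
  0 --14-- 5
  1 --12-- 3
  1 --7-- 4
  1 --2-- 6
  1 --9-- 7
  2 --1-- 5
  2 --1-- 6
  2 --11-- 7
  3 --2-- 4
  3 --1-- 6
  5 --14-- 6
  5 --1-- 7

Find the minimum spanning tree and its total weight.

Applying Kruskal's algorithm (sort edges by weight, add if no cycle):
  Add (2,5) w=1
  Add (2,6) w=1
  Add (3,6) w=1
  Add (5,7) w=1
  Add (1,6) w=2
  Add (3,4) w=2
  Add (0,4) w=6
  Skip (1,4) w=7 (creates cycle)
  Skip (1,7) w=9 (creates cycle)
  Skip (2,7) w=11 (creates cycle)
  Skip (1,3) w=12 (creates cycle)
  Skip (0,1) w=13 (creates cycle)
  Skip (0,5) w=14 (creates cycle)
  Skip (5,6) w=14 (creates cycle)
MST weight = 14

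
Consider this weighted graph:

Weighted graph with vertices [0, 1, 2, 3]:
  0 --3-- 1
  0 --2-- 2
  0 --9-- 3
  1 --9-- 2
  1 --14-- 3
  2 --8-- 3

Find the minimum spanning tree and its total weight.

Applying Kruskal's algorithm (sort edges by weight, add if no cycle):
  Add (0,2) w=2
  Add (0,1) w=3
  Add (2,3) w=8
  Skip (0,3) w=9 (creates cycle)
  Skip (1,2) w=9 (creates cycle)
  Skip (1,3) w=14 (creates cycle)
MST weight = 13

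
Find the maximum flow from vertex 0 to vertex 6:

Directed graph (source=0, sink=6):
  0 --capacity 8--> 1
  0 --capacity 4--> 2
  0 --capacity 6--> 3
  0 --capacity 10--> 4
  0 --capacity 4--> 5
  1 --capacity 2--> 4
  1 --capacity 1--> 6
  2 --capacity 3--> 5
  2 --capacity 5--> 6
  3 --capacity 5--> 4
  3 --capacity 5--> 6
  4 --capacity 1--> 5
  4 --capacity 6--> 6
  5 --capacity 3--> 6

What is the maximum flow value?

Computing max flow:
  Flow on (0->1): 3/8
  Flow on (0->2): 4/4
  Flow on (0->3): 5/6
  Flow on (0->4): 5/10
  Flow on (0->5): 2/4
  Flow on (1->4): 2/2
  Flow on (1->6): 1/1
  Flow on (2->6): 4/5
  Flow on (3->6): 5/5
  Flow on (4->5): 1/1
  Flow on (4->6): 6/6
  Flow on (5->6): 3/3
Maximum flow = 19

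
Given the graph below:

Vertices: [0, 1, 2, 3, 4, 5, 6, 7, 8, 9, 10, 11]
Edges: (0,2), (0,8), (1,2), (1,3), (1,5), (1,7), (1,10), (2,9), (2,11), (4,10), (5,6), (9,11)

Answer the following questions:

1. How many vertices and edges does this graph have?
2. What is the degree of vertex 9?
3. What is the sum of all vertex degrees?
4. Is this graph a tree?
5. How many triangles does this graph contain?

Count: 12 vertices, 12 edges.
Vertex 9 has neighbors [2, 11], degree = 2.
Handshaking lemma: 2 * 12 = 24.
A tree on 12 vertices has 11 edges. This graph has 12 edges (1 extra). Not a tree.
Number of triangles = 1.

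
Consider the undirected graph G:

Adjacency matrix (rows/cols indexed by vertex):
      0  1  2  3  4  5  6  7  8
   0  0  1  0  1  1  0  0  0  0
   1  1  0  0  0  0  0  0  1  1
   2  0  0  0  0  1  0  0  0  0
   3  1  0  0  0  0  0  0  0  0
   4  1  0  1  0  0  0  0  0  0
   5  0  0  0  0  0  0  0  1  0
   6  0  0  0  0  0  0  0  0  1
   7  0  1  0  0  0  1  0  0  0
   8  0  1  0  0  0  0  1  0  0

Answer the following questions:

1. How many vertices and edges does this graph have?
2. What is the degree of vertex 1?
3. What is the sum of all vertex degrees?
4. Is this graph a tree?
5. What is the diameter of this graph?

Count: 9 vertices, 8 edges.
Vertex 1 has neighbors [0, 7, 8], degree = 3.
Handshaking lemma: 2 * 8 = 16.
A graph is a tree iff it is connected and has exactly n-1 edges. This graph is connected (all 9 vertices in one component) and has 9-1 = 8 edges. It is a tree.
Diameter (longest shortest path) = 5.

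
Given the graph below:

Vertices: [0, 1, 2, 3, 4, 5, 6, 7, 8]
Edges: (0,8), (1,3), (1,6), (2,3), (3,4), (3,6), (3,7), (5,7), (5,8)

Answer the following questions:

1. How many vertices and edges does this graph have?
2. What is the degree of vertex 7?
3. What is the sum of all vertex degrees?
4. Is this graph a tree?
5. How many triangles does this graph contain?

Count: 9 vertices, 9 edges.
Vertex 7 has neighbors [3, 5], degree = 2.
Handshaking lemma: 2 * 9 = 18.
A tree on 9 vertices has 8 edges. This graph has 9 edges (1 extra). Not a tree.
Number of triangles = 1.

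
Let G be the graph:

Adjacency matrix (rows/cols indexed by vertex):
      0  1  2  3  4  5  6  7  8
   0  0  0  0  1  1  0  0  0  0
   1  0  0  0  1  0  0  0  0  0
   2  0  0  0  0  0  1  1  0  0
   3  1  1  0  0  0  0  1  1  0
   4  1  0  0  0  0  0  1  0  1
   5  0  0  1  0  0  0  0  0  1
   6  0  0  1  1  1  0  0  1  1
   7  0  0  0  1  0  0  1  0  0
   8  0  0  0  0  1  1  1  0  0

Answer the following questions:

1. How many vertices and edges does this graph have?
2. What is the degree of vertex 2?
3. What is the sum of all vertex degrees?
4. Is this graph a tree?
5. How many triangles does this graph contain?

Count: 9 vertices, 12 edges.
Vertex 2 has neighbors [5, 6], degree = 2.
Handshaking lemma: 2 * 12 = 24.
A tree on 9 vertices has 8 edges. This graph has 12 edges (4 extra). Not a tree.
Number of triangles = 2.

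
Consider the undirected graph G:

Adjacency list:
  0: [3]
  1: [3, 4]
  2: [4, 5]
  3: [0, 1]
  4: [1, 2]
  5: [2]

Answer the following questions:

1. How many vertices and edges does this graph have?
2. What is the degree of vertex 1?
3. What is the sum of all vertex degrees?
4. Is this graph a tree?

Count: 6 vertices, 5 edges.
Vertex 1 has neighbors [3, 4], degree = 2.
Handshaking lemma: 2 * 5 = 10.
A graph is a tree iff it is connected and has exactly n-1 edges. This graph is connected (all 6 vertices in one component) and has 6-1 = 5 edges. It is a tree.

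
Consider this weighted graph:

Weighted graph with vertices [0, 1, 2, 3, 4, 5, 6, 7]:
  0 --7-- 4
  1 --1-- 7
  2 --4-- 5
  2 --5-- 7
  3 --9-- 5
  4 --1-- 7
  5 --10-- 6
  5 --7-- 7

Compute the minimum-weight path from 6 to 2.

Using Dijkstra's algorithm from vertex 6:
Shortest path: 6 -> 5 -> 2
Total weight: 10 + 4 = 14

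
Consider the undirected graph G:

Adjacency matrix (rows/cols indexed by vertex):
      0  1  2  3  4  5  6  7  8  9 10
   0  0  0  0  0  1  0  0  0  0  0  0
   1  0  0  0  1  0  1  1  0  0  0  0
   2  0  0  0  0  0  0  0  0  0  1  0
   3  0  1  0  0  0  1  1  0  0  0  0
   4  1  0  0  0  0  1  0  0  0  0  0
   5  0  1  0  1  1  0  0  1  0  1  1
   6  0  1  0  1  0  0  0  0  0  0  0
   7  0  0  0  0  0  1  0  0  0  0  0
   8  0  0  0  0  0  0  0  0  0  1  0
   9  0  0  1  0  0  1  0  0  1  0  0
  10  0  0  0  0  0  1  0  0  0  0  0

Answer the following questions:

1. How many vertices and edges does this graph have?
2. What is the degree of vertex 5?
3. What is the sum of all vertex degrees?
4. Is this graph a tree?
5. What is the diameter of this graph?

Count: 11 vertices, 12 edges.
Vertex 5 has neighbors [1, 3, 4, 7, 9, 10], degree = 6.
Handshaking lemma: 2 * 12 = 24.
A tree on 11 vertices has 10 edges. This graph has 12 edges (2 extra). Not a tree.
Diameter (longest shortest path) = 4.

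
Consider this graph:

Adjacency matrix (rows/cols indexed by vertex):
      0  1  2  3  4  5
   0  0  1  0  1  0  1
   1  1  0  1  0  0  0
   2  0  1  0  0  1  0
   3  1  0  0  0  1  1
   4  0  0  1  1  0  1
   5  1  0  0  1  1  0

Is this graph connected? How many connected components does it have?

Checking connectivity: the graph has 1 connected component(s).
All vertices are reachable from each other. The graph IS connected.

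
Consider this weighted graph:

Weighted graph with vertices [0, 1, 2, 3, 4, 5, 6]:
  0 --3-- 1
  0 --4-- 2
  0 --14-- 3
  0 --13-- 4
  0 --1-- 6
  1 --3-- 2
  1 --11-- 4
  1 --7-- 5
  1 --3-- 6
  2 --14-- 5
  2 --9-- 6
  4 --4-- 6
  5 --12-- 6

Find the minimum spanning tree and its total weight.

Applying Kruskal's algorithm (sort edges by weight, add if no cycle):
  Add (0,6) w=1
  Add (0,1) w=3
  Add (1,2) w=3
  Skip (1,6) w=3 (creates cycle)
  Skip (0,2) w=4 (creates cycle)
  Add (4,6) w=4
  Add (1,5) w=7
  Skip (2,6) w=9 (creates cycle)
  Skip (1,4) w=11 (creates cycle)
  Skip (5,6) w=12 (creates cycle)
  Skip (0,4) w=13 (creates cycle)
  Add (0,3) w=14
  Skip (2,5) w=14 (creates cycle)
MST weight = 32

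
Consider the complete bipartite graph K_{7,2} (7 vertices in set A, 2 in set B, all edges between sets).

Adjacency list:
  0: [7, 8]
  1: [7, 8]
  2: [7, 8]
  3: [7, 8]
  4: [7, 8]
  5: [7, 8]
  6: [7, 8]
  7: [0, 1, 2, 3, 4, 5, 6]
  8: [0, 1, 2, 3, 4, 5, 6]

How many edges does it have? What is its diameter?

K_{7,2} has 7 * 2 = 14 edges.
Any vertex reaches any opposite-side vertex in 1 step; same-side vertices reach in 2 steps via any opposite-side vertex.
Diameter = 2.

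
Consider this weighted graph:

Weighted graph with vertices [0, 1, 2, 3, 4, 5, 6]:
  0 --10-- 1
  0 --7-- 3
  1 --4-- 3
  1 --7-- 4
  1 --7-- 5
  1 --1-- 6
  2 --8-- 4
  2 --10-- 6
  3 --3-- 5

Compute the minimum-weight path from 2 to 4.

Using Dijkstra's algorithm from vertex 2:
Shortest path: 2 -> 4
Total weight: 8 = 8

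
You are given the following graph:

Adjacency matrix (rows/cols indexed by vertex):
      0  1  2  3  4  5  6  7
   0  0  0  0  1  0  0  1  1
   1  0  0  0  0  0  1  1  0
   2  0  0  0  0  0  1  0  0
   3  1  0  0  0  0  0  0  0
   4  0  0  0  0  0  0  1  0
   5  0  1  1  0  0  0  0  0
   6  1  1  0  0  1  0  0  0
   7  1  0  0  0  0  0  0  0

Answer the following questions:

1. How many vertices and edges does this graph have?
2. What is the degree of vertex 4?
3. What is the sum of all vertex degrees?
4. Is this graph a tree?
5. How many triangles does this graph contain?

Count: 8 vertices, 7 edges.
Vertex 4 has neighbors [6], degree = 1.
Handshaking lemma: 2 * 7 = 14.
A graph is a tree iff it is connected and has exactly n-1 edges. This graph is connected (all 8 vertices in one component) and has 8-1 = 7 edges. It is a tree.
Number of triangles = 0.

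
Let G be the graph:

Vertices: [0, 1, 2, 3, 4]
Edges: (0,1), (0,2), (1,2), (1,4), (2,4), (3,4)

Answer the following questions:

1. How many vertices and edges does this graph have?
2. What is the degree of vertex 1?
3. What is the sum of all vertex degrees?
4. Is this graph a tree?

Count: 5 vertices, 6 edges.
Vertex 1 has neighbors [0, 2, 4], degree = 3.
Handshaking lemma: 2 * 6 = 12.
A tree on 5 vertices has 4 edges. This graph has 6 edges (2 extra). Not a tree.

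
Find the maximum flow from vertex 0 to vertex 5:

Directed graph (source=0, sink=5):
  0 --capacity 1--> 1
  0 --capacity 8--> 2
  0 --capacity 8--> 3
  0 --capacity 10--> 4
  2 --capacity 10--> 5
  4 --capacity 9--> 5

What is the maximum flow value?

Computing max flow:
  Flow on (0->2): 8/8
  Flow on (0->4): 9/10
  Flow on (2->5): 8/10
  Flow on (4->5): 9/9
Maximum flow = 17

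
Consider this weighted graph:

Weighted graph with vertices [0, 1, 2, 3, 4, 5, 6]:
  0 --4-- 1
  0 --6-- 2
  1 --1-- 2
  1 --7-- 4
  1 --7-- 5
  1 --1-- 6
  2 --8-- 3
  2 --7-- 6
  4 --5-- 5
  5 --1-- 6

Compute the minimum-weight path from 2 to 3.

Using Dijkstra's algorithm from vertex 2:
Shortest path: 2 -> 3
Total weight: 8 = 8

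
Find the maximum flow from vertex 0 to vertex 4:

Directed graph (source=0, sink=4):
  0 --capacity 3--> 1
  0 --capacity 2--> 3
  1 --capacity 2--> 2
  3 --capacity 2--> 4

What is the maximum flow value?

Computing max flow:
  Flow on (0->3): 2/2
  Flow on (3->4): 2/2
Maximum flow = 2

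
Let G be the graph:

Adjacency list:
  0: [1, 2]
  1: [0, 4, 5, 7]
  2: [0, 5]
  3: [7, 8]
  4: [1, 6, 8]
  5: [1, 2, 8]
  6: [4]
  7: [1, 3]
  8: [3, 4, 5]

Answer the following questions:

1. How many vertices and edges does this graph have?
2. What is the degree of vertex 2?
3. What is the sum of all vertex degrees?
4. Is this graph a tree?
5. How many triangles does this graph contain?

Count: 9 vertices, 11 edges.
Vertex 2 has neighbors [0, 5], degree = 2.
Handshaking lemma: 2 * 11 = 22.
A tree on 9 vertices has 8 edges. This graph has 11 edges (3 extra). Not a tree.
Number of triangles = 0.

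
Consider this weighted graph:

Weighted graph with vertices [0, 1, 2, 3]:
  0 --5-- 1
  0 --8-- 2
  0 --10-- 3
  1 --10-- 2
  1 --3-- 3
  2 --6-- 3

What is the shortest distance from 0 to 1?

Using Dijkstra's algorithm from vertex 0:
Shortest path: 0 -> 1
Total weight: 5 = 5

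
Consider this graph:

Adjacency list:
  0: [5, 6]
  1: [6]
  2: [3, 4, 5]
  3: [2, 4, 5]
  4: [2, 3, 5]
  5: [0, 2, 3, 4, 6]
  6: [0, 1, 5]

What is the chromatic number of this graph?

The graph has a maximum clique of size 4 (lower bound on chromatic number).
A valid 4-coloring: {0: 2, 1: 0, 2: 1, 3: 2, 4: 3, 5: 0, 6: 1}.
Chromatic number = 4.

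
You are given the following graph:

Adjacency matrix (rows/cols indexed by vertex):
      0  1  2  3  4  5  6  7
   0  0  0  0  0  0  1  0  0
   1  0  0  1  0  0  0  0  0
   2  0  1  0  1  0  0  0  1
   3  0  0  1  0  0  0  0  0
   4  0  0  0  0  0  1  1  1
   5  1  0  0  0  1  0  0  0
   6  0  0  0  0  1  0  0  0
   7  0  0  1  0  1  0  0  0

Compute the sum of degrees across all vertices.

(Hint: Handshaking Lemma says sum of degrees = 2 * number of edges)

Count edges: 7 edges.
By Handshaking Lemma: sum of degrees = 2 * 7 = 14.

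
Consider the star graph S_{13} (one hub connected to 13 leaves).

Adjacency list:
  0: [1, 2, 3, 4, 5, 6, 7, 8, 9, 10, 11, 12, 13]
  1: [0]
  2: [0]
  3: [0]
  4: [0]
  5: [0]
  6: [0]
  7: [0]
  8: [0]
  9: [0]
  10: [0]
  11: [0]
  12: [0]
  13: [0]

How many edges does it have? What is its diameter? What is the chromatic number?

Star graph S_{13}: the hub connects to all 13 leaves.
Edges = 13.
Diameter = 2 (any leaf to hub is 1, leaf to leaf through hub is 2).
Star graphs are bipartite (hub vs leaves), so chromatic number = 2.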